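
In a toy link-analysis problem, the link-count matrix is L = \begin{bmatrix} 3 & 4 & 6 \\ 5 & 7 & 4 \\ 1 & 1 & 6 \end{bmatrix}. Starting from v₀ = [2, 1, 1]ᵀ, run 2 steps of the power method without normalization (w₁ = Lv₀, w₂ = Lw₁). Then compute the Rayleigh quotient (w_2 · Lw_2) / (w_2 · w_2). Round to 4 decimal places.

w1 = Lv₀ = (16, 21, 9)
w2 = Lw1 = (186, 263, 91)
Lw2 = (2156, 3135, 995)
w2·Lw2 = 186·2156 + 263·3135 + 91·995 = 1316066; w2·w2 = 186·186 + 263·263 + 91·91 = 112046
λ ≈ 1316066/112046 = 11.7458

λ ≈ 11.7458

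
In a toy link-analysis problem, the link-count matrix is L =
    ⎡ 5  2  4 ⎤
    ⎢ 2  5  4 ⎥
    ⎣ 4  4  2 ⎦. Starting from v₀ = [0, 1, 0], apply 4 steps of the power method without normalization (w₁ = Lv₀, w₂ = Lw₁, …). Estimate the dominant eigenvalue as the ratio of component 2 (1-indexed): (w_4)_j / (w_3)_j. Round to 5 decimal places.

λ ≈ 10.46939

w1 = Lv₀ = (2, 5, 4)
w2 = Lw1 = (36, 45, 36)
w3 = Lw2 = (414, 441, 396)
w4 = Lw3 = (4536, 4617, 4212)
Ratio at component: 4617 / 441 = 10.46939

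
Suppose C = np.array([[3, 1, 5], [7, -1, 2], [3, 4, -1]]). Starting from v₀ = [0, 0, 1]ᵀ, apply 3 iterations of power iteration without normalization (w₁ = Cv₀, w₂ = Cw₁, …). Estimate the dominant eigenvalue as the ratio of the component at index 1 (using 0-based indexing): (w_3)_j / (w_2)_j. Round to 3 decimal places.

w1 = Cv₀ = (5, 2, -1)
w2 = Cw1 = (12, 31, 24)
w3 = Cw2 = (187, 101, 136)
Ratio at component: 101 / 31 = 3.258

λ ≈ 3.258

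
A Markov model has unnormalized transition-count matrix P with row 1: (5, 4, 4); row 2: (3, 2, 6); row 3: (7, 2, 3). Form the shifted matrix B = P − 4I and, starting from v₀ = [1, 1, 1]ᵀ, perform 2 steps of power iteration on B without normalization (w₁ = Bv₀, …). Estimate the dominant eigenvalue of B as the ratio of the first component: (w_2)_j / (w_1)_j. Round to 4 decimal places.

μ ≈ 7.6667

B = P − 4I has rows (1, 4, 4); (3, -2, 6); (7, 2, -1)
w1 = Bv₀ = (1·1 + 4·1 + 4·1; 3·1 + (-2)·1 + 6·1; 7·1 + 2·1 + (-1)·1) = (9, 7, 8)
w2 = Bw1 = (1·9 + 4·7 + 4·8; 3·9 + (-2)·7 + 6·8; 7·9 + 2·7 + (-1)·8) = (69, 61, 69)
Ratio: 69/9 = 7.6667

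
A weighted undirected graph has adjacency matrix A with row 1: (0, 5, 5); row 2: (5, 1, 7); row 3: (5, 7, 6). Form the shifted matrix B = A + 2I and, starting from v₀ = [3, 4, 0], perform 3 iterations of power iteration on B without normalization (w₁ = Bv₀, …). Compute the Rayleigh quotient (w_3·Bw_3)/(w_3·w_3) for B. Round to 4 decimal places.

16.3376

B = A + 2I has rows (2, 5, 5); (5, 3, 7); (5, 7, 8)
w1 = Bv₀ = (26, 27, 43)
w2 = Bw1 = (402, 512, 663)
w3 = Bw2 = (6679, 8187, 10898)
Bw3 = (108783, 134242, 177888)
w3·Bw3 = 3764224335; w3·w3 = 230402414; μ ≈ 3764224335/230402414 = 16.3376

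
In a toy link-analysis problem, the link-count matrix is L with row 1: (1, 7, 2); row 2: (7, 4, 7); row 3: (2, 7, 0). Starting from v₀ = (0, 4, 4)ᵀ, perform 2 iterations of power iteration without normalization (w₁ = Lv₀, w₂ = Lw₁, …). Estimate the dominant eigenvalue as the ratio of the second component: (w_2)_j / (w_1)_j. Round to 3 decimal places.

λ ≈ 14.182

w1 = Lv₀ = (36, 44, 28)
w2 = Lw1 = (400, 624, 380)
Ratio at component: 624 / 44 = 14.182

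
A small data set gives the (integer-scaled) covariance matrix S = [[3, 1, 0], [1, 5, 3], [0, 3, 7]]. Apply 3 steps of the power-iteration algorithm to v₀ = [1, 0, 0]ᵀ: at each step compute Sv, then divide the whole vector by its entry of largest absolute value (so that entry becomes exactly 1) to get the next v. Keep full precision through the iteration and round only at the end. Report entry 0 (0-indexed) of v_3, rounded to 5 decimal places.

Sv0 = (3.000000, 1.000000, 0.000000); divide by 3.000000 → v1 = (1.000000, 0.333333, 0.000000)
Sv1 = (3.333333, 2.666667, 1.000000); divide by 3.333333 → v2 = (1.000000, 0.800000, 0.300000)
Sv2 = (3.800000, 5.900000, 4.500000); divide by 5.900000 → v3 = (0.644068, 1.000000, 0.762712)
Requested entry of v3: 38/59 = 0.64407

0.64407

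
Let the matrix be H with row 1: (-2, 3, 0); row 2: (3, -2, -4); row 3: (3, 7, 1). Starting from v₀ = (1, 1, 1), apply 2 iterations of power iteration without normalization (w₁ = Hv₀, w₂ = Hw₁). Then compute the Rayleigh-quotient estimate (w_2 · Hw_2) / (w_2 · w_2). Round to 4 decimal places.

w1 = Hv₀ = ((-2)·1 + 3·1 + 0·1; 3·1 + (-2)·1 + (-4)·1; 3·1 + 7·1 + 1·1) = (1, -3, 11)
w2 = Hw1 = ((-2)·1 + 3·(-3) + 0·11; 3·1 + (-2)·(-3) + (-4)·11; 3·1 + 7·(-3) + 1·11) = (-11, -35, -7)
Hw2 = (-83, 65, -285)
w2·Hw2 = (-11)·(-83) + (-35)·65 + (-7)·(-285) = 633; w2·w2 = (-11)·(-11) + (-35)·(-35) + (-7)·(-7) = 1395
λ ≈ 633/1395 = 0.4538

λ ≈ 0.4538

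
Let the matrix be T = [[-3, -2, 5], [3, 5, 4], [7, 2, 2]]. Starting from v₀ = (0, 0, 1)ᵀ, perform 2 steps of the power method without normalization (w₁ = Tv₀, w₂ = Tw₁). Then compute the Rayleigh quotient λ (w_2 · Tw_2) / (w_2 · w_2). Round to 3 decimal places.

w1 = Tv₀ = ((-3)·0 + (-2)·0 + 5·1; 3·0 + 5·0 + 4·1; 7·0 + 2·0 + 2·1) = (5, 4, 2)
w2 = Tw1 = ((-3)·5 + (-2)·4 + 5·2; 3·5 + 5·4 + 4·2; 7·5 + 2·4 + 2·2) = (-13, 43, 47)
Tw2 = (188, 364, 89)
w2·Tw2 = (-13)·188 + 43·364 + 47·89 = 17391; w2·w2 = (-13)·(-13) + 43·43 + 47·47 = 4227
λ ≈ 17391/4227 = 4.114

4.114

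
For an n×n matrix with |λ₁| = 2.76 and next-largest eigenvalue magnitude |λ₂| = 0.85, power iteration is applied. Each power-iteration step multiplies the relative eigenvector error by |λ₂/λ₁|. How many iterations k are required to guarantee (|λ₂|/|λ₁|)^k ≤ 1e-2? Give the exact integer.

4

|λ₂/λ₁| = 0.85/2.76 = 0.30797
Need k ≥ ln(1e-2) / ln(0.30797) = -4.6052 / -1.1777 ≈ 3.910
Smallest integer k satisfying the bound: 4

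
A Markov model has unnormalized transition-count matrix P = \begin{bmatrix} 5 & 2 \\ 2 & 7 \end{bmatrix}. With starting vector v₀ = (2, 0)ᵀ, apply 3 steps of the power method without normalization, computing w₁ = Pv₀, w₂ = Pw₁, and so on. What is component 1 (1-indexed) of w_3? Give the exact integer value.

386

w1 = Pv₀ = (5·2 + 2·0; 2·2 + 7·0) = (10, 4)
w2 = Pw1 = (5·10 + 2·4; 2·10 + 7·4) = (58, 48)
w3 = Pw2 = (386, 452)
The requested component of w3 is 386.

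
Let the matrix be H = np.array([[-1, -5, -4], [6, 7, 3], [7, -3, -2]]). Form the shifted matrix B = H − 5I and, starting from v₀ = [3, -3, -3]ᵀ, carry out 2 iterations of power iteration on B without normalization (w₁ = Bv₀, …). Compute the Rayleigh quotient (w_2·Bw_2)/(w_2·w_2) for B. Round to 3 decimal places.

-3.822

B = H − 5I has rows (-6, -5, -4); (6, 2, 3); (7, -3, -7)
w1 = Bv₀ = ((-6)·3 + (-5)·(-3) + (-4)·(-3); 6·3 + 2·(-3) + 3·(-3); 7·3 + (-3)·(-3) + (-7)·(-3)) = (9, 3, 51)
w2 = Bw1 = ((-6)·9 + (-5)·3 + (-4)·51; 6·9 + 2·3 + 3·51; 7·9 + (-3)·3 + (-7)·51) = (-273, 213, -303)
Bw2 = (1785, -2121, -429)
w2·Bw2 = -809091; w2·w2 = 211707; μ ≈ -809091/211707 = -3.822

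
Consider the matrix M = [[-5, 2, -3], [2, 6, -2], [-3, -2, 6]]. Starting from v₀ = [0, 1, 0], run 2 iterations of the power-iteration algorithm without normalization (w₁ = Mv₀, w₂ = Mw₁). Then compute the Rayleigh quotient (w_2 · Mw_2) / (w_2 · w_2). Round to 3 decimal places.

λ ≈ 8.560

w1 = Mv₀ = ((-5)·0 + 2·1 + (-3)·0; 2·0 + 6·1 + (-2)·0; (-3)·0 + (-2)·1 + 6·0) = (2, 6, -2)
w2 = Mw1 = ((-5)·2 + 2·6 + (-3)·(-2); 2·2 + 6·6 + (-2)·(-2); (-3)·2 + (-2)·6 + 6·(-2)) = (8, 44, -30)
Mw2 = (138, 340, -292)
w2·Mw2 = 8·138 + 44·340 + (-30)·(-292) = 24824; w2·w2 = 8·8 + 44·44 + (-30)·(-30) = 2900
λ ≈ 24824/2900 = 8.560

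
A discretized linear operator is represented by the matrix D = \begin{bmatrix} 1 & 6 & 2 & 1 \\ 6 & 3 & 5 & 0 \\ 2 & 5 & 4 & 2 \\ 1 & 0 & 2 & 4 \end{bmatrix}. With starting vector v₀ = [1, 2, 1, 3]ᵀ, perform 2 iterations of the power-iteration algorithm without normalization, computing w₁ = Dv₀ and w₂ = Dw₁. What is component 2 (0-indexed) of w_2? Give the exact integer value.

239

w1 = Dv₀ = (1·1 + 6·2 + 2·1 + 1·3; 6·1 + 3·2 + 5·1 + 0·3; 2·1 + 5·2 + 4·1 + 2·3; 1·1 + 0·2 + 2·1 + 4·3) = (18, 17, 22, 15)
w2 = Dw1 = (1·18 + 6·17 + 2·22 + 1·15; 6·18 + 3·17 + 5·22 + 0·15; 2·18 + 5·17 + 4·22 + 2·15; 1·18 + 0·17 + 2·22 + 4·15) = (179, 269, 239, 122)
The requested component of w2 is 239.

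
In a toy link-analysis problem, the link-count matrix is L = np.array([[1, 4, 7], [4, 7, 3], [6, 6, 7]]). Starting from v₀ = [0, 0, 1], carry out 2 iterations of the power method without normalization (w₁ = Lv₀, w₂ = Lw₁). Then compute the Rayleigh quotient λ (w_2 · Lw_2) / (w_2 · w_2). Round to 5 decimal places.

w1 = Lv₀ = (7, 3, 7)
w2 = Lw1 = (68, 70, 109)
Lw2 = (1111, 1089, 1591)
w2·Lw2 = 68·1111 + 70·1089 + 109·1591 = 325197; w2·w2 = 68·68 + 70·70 + 109·109 = 21405
λ ≈ 325197/21405 = 15.19257

15.19257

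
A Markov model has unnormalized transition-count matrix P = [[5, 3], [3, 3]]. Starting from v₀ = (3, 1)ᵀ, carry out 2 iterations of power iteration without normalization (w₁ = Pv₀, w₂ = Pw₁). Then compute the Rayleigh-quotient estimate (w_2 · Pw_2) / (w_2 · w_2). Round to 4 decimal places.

w1 = Pv₀ = (5·3 + 3·1; 3·3 + 3·1) = (18, 12)
w2 = Pw1 = (5·18 + 3·12; 3·18 + 3·12) = (126, 90)
Pw2 = (900, 648)
w2·Pw2 = 126·900 + 90·648 = 171720; w2·w2 = 126·126 + 90·90 = 23976
λ ≈ 171720/23976 = 7.1622

λ ≈ 7.1622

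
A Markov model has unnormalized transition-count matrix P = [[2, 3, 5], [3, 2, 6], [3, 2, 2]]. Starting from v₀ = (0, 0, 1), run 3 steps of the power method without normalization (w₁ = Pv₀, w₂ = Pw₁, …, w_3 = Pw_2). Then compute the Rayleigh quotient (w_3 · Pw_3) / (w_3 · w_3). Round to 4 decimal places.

w1 = Pv₀ = (2·0 + 3·0 + 5·1; 3·0 + 2·0 + 6·1; 3·0 + 2·0 + 2·1) = (5, 6, 2)
w2 = Pw1 = (2·5 + 3·6 + 5·2; 3·5 + 2·6 + 6·2; 3·5 + 2·6 + 2·2) = (38, 39, 31)
w3 = Pw2 = (348, 378, 254)
Pw3 = (3100, 3324, 2308)
w3·Pw3 = 348·3100 + 378·3324 + 254·2308 = 2921504; w3·w3 = 348·348 + 378·378 + 254·254 = 328504
λ ≈ 2921504/328504 = 8.8934

8.8934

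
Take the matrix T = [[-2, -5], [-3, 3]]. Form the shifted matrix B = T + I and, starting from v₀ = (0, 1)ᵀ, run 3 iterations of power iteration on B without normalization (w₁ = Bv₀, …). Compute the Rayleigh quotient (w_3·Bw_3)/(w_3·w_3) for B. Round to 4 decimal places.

B = T + I has rows (-1, -5); (-3, 4)
w1 = Bv₀ = (-5, 4)
w2 = Bw1 = (-15, 31)
w3 = Bw2 = (-140, 169)
Bw3 = (-705, 1096)
w3·Bw3 = 283924; w3·w3 = 48161; μ ≈ 283924/48161 = 5.8953

μ ≈ 5.8953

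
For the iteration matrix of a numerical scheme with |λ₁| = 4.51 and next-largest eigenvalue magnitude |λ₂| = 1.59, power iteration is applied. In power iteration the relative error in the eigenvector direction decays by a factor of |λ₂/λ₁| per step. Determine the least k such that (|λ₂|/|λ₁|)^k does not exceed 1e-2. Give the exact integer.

|λ₂/λ₁| = 1.59/4.51 = 0.35255
Need k ≥ ln(1e-2) / ln(0.35255) = -4.6052 / -1.0426 ≈ 4.417
Smallest integer k satisfying the bound: 5

5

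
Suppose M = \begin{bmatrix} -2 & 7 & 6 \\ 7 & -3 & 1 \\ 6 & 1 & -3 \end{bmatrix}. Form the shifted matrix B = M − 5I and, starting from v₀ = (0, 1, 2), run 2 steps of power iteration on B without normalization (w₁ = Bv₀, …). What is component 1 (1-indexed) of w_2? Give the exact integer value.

-265

B = M − 5I has rows (-7, 7, 6); (7, -8, 1); (6, 1, -8)
w1 = Bv₀ = ((-7)·0 + 7·1 + 6·2; 7·0 + (-8)·1 + 1·2; 6·0 + 1·1 + (-8)·2) = (19, -6, -15)
w2 = Bw1 = ((-7)·19 + 7·(-6) + 6·(-15); 7·19 + (-8)·(-6) + 1·(-15); 6·19 + 1·(-6) + (-8)·(-15)) = (-265, 166, 228)
Requested component of w2: -265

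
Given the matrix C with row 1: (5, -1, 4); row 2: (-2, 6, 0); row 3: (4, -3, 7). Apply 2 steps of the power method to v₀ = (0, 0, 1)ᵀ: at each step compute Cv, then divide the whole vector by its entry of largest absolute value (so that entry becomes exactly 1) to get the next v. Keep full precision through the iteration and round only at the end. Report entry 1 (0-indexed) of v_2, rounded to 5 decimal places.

Cv0 = (4.000000, 0.000000, 7.000000); divide by 7.000000 → v1 = (0.571429, 0.000000, 1.000000)
Cv1 = (6.857143, -1.142857, 9.285714); divide by 9.285714 → v2 = (0.738462, -0.123077, 1.000000)
Requested entry of v2: -8/65 = -0.12308

-0.12308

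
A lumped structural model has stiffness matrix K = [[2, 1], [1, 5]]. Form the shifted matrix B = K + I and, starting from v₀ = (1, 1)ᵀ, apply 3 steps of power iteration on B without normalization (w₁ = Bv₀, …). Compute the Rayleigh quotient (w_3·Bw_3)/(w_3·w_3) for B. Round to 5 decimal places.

B = K + I has rows (3, 1); (1, 6)
w1 = Bv₀ = (4, 7)
w2 = Bw1 = (19, 46)
w3 = Bw2 = (103, 295)
Bw3 = (604, 1873)
w3·Bw3 = 614747; w3·w3 = 97634; μ ≈ 614747/97634 = 6.29644

μ ≈ 6.29644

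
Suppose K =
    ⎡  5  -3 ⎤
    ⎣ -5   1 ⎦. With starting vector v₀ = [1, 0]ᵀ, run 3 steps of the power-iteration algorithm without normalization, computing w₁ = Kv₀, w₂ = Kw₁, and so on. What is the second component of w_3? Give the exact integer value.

w1 = Kv₀ = (5·1 + (-3)·0; (-5)·1 + 1·0) = (5, -5)
w2 = Kw1 = (5·5 + (-3)·(-5); (-5)·5 + 1·(-5)) = (40, -30)
w3 = Kw2 = (290, -230)
The requested component of w3 is -230.

-230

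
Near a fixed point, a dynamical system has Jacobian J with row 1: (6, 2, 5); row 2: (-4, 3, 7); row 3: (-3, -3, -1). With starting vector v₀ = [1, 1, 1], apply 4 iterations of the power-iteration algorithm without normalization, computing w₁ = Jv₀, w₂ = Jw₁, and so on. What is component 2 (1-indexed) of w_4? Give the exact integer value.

w1 = Jv₀ = (6·1 + 2·1 + 5·1; (-4)·1 + 3·1 + 7·1; (-3)·1 + (-3)·1 + (-1)·1) = (13, 6, -7)
w2 = Jw1 = (6·13 + 2·6 + 5·(-7); (-4)·13 + 3·6 + 7·(-7); (-3)·13 + (-3)·6 + (-1)·(-7)) = (55, -83, -50)
w3 = Jw2 = (-86, -819, 134)
w4 = Jw3 = (-1484, -1175, 2581)
The requested component of w4 is -1175.

-1175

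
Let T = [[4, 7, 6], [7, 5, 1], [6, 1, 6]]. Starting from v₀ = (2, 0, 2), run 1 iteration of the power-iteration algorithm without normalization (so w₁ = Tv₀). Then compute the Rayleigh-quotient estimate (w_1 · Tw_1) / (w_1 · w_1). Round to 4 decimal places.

w1 = Tv₀ = (4·2 + 7·0 + 6·2; 7·2 + 5·0 + 1·2; 6·2 + 1·0 + 6·2) = (20, 16, 24)
Tw1 = (336, 244, 280)
w1·Tw1 = 20·336 + 16·244 + 24·280 = 17344; w1·w1 = 20·20 + 16·16 + 24·24 = 1232
λ ≈ 17344/1232 = 14.0779

14.0779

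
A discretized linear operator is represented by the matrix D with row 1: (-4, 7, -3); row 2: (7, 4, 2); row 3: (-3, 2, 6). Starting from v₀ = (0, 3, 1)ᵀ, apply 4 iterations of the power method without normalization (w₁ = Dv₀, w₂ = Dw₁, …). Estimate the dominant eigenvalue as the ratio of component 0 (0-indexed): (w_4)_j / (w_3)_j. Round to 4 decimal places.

w1 = Dv₀ = ((-4)·0 + 7·3 + (-3)·1; 7·0 + 4·3 + 2·1; (-3)·0 + 2·3 + 6·1) = (18, 14, 12)
w2 = Dw1 = ((-4)·18 + 7·14 + (-3)·12; 7·18 + 4·14 + 2·12; (-3)·18 + 2·14 + 6·12) = (-10, 206, 46)
w3 = Dw2 = (1344, 846, 718)
w4 = Dw3 = (-1608, 14228, 1968)
Ratio at component: -1608 / 1344 = -1.1964

-1.1964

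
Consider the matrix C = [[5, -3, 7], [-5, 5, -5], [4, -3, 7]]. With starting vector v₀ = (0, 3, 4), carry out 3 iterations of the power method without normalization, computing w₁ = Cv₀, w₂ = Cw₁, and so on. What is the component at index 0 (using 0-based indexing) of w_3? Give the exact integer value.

3428

w1 = Cv₀ = (5·0 + (-3)·3 + 7·4; (-5)·0 + 5·3 + (-5)·4; 4·0 + (-3)·3 + 7·4) = (19, -5, 19)
w2 = Cw1 = (5·19 + (-3)·(-5) + 7·19; (-5)·19 + 5·(-5) + (-5)·19; 4·19 + (-3)·(-5) + 7·19) = (243, -215, 224)
w3 = Cw2 = (3428, -3410, 3185)
The requested component of w3 is 3428.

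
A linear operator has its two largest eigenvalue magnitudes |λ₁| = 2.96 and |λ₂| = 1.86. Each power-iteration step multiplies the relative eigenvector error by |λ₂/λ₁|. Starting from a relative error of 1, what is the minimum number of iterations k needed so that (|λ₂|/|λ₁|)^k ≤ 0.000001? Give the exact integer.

|λ₂/λ₁| = 1.86/2.96 = 0.62838
Need k ≥ ln(0.000001) / ln(0.62838) = -13.8155 / -0.4646 ≈ 29.736
Smallest integer k satisfying the bound: 30

30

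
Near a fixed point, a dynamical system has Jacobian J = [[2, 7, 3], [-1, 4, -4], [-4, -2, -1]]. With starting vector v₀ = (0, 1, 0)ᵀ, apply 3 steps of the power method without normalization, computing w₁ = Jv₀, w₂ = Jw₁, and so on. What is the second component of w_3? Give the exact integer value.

168

w1 = Jv₀ = (2·0 + 7·1 + 3·0; (-1)·0 + 4·1 + (-4)·0; (-4)·0 + (-2)·1 + (-1)·0) = (7, 4, -2)
w2 = Jw1 = (2·7 + 7·4 + 3·(-2); (-1)·7 + 4·4 + (-4)·(-2); (-4)·7 + (-2)·4 + (-1)·(-2)) = (36, 17, -34)
w3 = Jw2 = (89, 168, -144)
The requested component of w3 is 168.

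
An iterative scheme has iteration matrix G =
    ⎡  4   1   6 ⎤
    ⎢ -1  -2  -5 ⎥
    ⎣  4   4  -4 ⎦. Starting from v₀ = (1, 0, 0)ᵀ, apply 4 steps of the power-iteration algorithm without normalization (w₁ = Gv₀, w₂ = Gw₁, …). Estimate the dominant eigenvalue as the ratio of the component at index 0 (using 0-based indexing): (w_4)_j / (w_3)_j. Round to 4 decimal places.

w1 = Gv₀ = (4·1 + 1·0 + 6·0; (-1)·1 + (-2)·0 + (-5)·0; 4·1 + 4·0 + (-4)·0) = (4, -1, 4)
w2 = Gw1 = (4·4 + 1·(-1) + 6·4; (-1)·4 + (-2)·(-1) + (-5)·4; 4·4 + 4·(-1) + (-4)·4) = (39, -22, -4)
w3 = Gw2 = (110, 25, 84)
w4 = Gw3 = (969, -580, 204)
Ratio at component: 969 / 110 = 8.8091

λ ≈ 8.8091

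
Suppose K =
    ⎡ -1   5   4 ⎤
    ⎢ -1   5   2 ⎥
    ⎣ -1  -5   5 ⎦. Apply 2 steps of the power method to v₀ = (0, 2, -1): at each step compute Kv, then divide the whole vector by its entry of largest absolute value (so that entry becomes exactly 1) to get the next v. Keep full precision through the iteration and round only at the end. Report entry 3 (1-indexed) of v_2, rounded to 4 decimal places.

Kv0 = (6.00000, 8.00000, -15.00000); divide by -15.00000 → v1 = (-0.40000, -0.53333, 1.00000)
Kv1 = (1.73333, -0.26667, 8.06667); divide by 8.06667 → v2 = (0.21488, -0.03306, 1.00000)
Requested entry of v2: -121/-121 = 1.0000

1.0000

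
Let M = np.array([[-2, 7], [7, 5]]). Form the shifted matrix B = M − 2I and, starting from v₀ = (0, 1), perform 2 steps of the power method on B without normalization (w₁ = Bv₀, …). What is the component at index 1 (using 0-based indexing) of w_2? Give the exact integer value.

B = M − 2I has rows (-4, 7); (7, 3)
w1 = Bv₀ = ((-4)·0 + 7·1; 7·0 + 3·1) = (7, 3)
w2 = Bw1 = ((-4)·7 + 7·3; 7·7 + 3·3) = (-7, 58)
Requested component of w2: 58

58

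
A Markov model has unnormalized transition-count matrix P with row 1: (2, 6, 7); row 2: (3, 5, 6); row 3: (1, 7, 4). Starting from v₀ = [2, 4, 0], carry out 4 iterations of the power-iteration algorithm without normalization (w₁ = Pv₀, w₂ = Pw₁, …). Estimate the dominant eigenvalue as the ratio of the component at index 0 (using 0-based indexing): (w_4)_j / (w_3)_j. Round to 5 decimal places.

13.38021

w1 = Pv₀ = (28, 26, 30)
w2 = Pw1 = (422, 394, 330)
w3 = Pw2 = (5518, 5216, 4500)
w4 = Pw3 = (73832, 69634, 60030)
Ratio at component: 73832 / 5518 = 13.38021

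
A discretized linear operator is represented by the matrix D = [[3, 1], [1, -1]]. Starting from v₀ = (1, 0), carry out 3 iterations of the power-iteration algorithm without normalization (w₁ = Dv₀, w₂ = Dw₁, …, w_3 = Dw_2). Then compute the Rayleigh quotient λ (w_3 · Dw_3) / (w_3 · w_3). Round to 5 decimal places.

3.23529

w1 = Dv₀ = (3·1 + 1·0; 1·1 + (-1)·0) = (3, 1)
w2 = Dw1 = (3·3 + 1·1; 1·3 + (-1)·1) = (10, 2)
w3 = Dw2 = (32, 8)
Dw3 = (104, 24)
w3·Dw3 = 32·104 + 8·24 = 3520; w3·w3 = 32·32 + 8·8 = 1088
λ ≈ 3520/1088 = 3.23529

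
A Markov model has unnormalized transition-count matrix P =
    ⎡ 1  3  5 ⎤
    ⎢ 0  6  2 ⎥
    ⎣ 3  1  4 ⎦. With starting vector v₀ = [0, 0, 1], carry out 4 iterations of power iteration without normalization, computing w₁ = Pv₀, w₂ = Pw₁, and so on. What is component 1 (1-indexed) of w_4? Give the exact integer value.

2039

w1 = Pv₀ = (1·0 + 3·0 + 5·1; 0·0 + 6·0 + 2·1; 3·0 + 1·0 + 4·1) = (5, 2, 4)
w2 = Pw1 = (1·5 + 3·2 + 5·4; 0·5 + 6·2 + 2·4; 3·5 + 1·2 + 4·4) = (31, 20, 33)
w3 = Pw2 = (256, 186, 245)
w4 = Pw3 = (2039, 1606, 1934)
The requested component of w4 is 2039.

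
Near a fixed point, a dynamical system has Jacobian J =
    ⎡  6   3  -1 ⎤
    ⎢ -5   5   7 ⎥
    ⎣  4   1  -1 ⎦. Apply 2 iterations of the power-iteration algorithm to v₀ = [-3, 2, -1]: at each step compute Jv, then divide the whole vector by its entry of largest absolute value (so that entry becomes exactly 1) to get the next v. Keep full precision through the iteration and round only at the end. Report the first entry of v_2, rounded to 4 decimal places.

Jv0 = (-11.00000, 18.00000, -9.00000); divide by 18.00000 → v1 = (-0.61111, 1.00000, -0.50000)
Jv1 = (-0.16667, 4.55556, -0.94444); divide by 4.55556 → v2 = (-0.03659, 1.00000, -0.20732)
Requested entry of v2: -3/82 = -0.0366

-0.0366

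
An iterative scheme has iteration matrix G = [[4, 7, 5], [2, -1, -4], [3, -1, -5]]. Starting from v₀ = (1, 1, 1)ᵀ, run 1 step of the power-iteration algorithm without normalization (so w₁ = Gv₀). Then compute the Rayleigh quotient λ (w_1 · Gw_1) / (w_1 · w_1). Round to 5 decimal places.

w1 = Gv₀ = (16, -3, -3)
Gw1 = (28, 47, 66)
w1·Gw1 = 16·28 + (-3)·47 + (-3)·66 = 109; w1·w1 = 16·16 + (-3)·(-3) + (-3)·(-3) = 274
λ ≈ 109/274 = 0.39781

λ ≈ 0.39781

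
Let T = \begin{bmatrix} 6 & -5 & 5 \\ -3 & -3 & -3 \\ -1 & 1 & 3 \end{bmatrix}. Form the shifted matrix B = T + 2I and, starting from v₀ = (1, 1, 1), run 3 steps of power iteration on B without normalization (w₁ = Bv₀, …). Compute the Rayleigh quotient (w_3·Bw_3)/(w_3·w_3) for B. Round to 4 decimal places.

9.0697

B = T + 2I has rows (8, -5, 5); (-3, -1, -3); (-1, 1, 5)
w1 = Bv₀ = (8·1 + (-5)·1 + 5·1; (-3)·1 + (-1)·1 + (-3)·1; (-1)·1 + 1·1 + 5·1) = (8, -7, 5)
w2 = Bw1 = (8·8 + (-5)·(-7) + 5·5; (-3)·8 + (-1)·(-7) + (-3)·5; (-1)·8 + 1·(-7) + 5·5) = (124, -32, 10)
w3 = Bw2 = (1202, -370, -106)
Bw3 = (10936, -2918, -2102)
w3·Bw3 = 14447544; w3·w3 = 1592940; μ ≈ 14447544/1592940 = 9.0697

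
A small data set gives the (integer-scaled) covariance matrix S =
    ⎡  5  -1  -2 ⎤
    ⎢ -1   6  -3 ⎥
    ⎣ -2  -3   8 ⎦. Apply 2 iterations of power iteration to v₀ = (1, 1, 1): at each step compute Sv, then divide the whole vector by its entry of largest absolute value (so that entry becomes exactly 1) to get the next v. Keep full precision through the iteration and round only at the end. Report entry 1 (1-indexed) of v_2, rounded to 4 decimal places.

0.1429

Sv0 = (2.00000, 2.00000, 3.00000); divide by 3.00000 → v1 = (0.66667, 0.66667, 1.00000)
Sv1 = (0.66667, 0.33333, 4.66667); divide by 4.66667 → v2 = (0.14286, 0.07143, 1.00000)
Requested entry of v2: 2/14 = 0.1429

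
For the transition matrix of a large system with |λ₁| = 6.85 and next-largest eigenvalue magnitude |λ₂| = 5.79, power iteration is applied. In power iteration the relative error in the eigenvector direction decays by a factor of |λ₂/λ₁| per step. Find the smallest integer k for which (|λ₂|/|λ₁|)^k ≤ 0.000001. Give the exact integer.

83

|λ₂/λ₁| = 5.79/6.85 = 0.84526
Need k ≥ ln(0.000001) / ln(0.84526) = -13.8155 / -0.1681 ≈ 82.178
Smallest integer k satisfying the bound: 83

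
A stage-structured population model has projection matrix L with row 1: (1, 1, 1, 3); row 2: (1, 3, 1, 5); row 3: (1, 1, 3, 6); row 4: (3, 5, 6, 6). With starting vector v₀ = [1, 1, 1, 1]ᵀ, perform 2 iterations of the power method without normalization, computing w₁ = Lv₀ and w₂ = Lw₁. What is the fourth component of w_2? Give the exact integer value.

w1 = Lv₀ = (6, 10, 11, 20)
w2 = Lw1 = (87, 147, 169, 254)
The requested component of w2 is 254.

254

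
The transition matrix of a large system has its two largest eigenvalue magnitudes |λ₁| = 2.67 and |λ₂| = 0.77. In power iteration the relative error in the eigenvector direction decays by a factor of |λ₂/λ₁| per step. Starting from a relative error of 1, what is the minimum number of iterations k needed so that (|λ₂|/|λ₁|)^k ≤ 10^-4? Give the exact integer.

|λ₂/λ₁| = 0.77/2.67 = 0.28839
Need k ≥ ln(10^-4) / ln(0.28839) = -9.2103 / -1.2434 ≈ 7.407
Smallest integer k satisfying the bound: 8

8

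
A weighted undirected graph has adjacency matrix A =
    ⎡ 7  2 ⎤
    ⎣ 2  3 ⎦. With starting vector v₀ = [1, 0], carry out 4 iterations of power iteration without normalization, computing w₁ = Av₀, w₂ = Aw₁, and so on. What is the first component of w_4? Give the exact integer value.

3209

w1 = Av₀ = (7·1 + 2·0; 2·1 + 3·0) = (7, 2)
w2 = Aw1 = (7·7 + 2·2; 2·7 + 3·2) = (53, 20)
w3 = Aw2 = (411, 166)
w4 = Aw3 = (3209, 1320)
The requested component of w4 is 3209.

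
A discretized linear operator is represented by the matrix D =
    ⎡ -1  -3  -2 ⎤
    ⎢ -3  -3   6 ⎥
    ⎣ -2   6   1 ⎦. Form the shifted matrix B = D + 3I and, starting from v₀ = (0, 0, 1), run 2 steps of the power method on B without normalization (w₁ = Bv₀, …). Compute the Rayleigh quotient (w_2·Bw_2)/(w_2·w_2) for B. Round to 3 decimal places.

B = D + 3I has rows (2, -3, -2); (-3, 0, 6); (-2, 6, 4)
w1 = Bv₀ = (2·0 + (-3)·0 + (-2)·1; (-3)·0 + 0·0 + 6·1; (-2)·0 + 6·0 + 4·1) = (-2, 6, 4)
w2 = Bw1 = (2·(-2) + (-3)·6 + (-2)·4; (-3)·(-2) + 0·6 + 6·4; (-2)·(-2) + 6·6 + 4·4) = (-30, 30, 56)
Bw2 = (-262, 426, 464)
w2·Bw2 = 46624; w2·w2 = 4936; μ ≈ 46624/4936 = 9.446

μ ≈ 9.446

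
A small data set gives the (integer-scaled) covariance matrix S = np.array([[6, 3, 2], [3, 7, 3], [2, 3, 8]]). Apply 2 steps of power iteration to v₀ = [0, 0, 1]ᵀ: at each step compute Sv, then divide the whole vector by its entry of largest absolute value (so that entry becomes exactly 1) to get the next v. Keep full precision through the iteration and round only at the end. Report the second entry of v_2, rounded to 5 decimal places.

Sv0 = (2.000000, 3.000000, 8.000000); divide by 8.000000 → v1 = (0.250000, 0.375000, 1.000000)
Sv1 = (4.625000, 6.375000, 9.625000); divide by 9.625000 → v2 = (0.480519, 0.662338, 1.000000)
Requested entry of v2: 51/77 = 0.66234

0.66234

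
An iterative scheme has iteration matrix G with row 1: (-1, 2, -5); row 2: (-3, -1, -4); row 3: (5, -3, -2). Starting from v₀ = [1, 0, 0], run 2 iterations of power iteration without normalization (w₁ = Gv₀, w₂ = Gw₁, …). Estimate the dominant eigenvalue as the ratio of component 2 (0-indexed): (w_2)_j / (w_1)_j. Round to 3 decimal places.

w1 = Gv₀ = (-1, -3, 5)
w2 = Gw1 = (-30, -14, -6)
Ratio at component: -6 / 5 = -1.200

-1.200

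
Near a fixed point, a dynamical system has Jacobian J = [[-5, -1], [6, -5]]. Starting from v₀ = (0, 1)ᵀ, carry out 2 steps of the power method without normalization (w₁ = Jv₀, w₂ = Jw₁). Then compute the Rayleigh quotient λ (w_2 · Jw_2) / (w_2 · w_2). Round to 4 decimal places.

-2.9393

w1 = Jv₀ = ((-5)·0 + (-1)·1; 6·0 + (-5)·1) = (-1, -5)
w2 = Jw1 = ((-5)·(-1) + (-1)·(-5); 6·(-1) + (-5)·(-5)) = (10, 19)
Jw2 = (-69, -35)
w2·Jw2 = 10·(-69) + 19·(-35) = -1355; w2·w2 = 10·10 + 19·19 = 461
λ ≈ -1355/461 = -2.9393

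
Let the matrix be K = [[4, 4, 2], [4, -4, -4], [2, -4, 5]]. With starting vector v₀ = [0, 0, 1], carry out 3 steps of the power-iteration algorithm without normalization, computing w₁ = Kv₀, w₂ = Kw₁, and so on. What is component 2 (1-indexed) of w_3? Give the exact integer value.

w1 = Kv₀ = (4·0 + 4·0 + 2·1; 4·0 + (-4)·0 + (-4)·1; 2·0 + (-4)·0 + 5·1) = (2, -4, 5)
w2 = Kw1 = (4·2 + 4·(-4) + 2·5; 4·2 + (-4)·(-4) + (-4)·5; 2·2 + (-4)·(-4) + 5·5) = (2, 4, 45)
w3 = Kw2 = (114, -188, 213)
The requested component of w3 is -188.

-188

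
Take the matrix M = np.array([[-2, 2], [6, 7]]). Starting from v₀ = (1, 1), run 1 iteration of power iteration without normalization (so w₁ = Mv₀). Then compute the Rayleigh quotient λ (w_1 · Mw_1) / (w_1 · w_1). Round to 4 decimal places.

λ ≈ 7.0000

w1 = Mv₀ = ((-2)·1 + 2·1; 6·1 + 7·1) = (0, 13)
Mw1 = (26, 91)
w1·Mw1 = 0·26 + 13·91 = 1183; w1·w1 = 0·0 + 13·13 = 169
λ ≈ 1183/169 = 7.0000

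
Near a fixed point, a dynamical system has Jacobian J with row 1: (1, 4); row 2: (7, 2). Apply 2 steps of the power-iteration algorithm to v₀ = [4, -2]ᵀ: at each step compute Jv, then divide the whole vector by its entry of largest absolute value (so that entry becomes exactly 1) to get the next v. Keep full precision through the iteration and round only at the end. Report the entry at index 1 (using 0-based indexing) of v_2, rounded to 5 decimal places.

Jv0 = (-4.000000, 24.000000); divide by 24.000000 → v1 = (-0.166667, 1.000000)
Jv1 = (3.833333, 0.833333); divide by 3.833333 → v2 = (1.000000, 0.217391)
Requested entry of v2: 20/92 = 0.21739

0.21739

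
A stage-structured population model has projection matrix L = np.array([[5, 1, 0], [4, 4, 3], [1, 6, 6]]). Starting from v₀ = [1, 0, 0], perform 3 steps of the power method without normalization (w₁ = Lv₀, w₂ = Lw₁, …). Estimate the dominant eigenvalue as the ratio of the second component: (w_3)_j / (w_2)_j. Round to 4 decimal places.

9.6667

w1 = Lv₀ = (5·1 + 1·0 + 0·0; 4·1 + 4·0 + 3·0; 1·1 + 6·0 + 6·0) = (5, 4, 1)
w2 = Lw1 = (5·5 + 1·4 + 0·1; 4·5 + 4·4 + 3·1; 1·5 + 6·4 + 6·1) = (29, 39, 35)
w3 = Lw2 = (184, 377, 473)
Ratio at component: 377 / 39 = 9.6667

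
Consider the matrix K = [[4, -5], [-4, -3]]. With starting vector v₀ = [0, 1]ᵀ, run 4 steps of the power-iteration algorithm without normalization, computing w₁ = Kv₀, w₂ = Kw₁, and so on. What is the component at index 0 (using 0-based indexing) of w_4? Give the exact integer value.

-325

w1 = Kv₀ = (4·0 + (-5)·1; (-4)·0 + (-3)·1) = (-5, -3)
w2 = Kw1 = (4·(-5) + (-5)·(-3); (-4)·(-5) + (-3)·(-3)) = (-5, 29)
w3 = Kw2 = (-165, -67)
w4 = Kw3 = (-325, 861)
The requested component of w4 is -325.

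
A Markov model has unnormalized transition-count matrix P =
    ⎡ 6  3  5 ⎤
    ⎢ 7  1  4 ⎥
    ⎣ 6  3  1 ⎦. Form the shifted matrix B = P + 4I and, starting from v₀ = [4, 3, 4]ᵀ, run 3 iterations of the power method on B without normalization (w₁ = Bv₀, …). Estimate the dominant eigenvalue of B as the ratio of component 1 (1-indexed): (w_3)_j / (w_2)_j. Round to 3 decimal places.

B = P + 4I has rows (10, 3, 5); (7, 5, 4); (6, 3, 5)
w1 = Bv₀ = (10·4 + 3·3 + 5·4; 7·4 + 5·3 + 4·4; 6·4 + 3·3 + 5·4) = (69, 59, 53)
w2 = Bw1 = (10·69 + 3·59 + 5·53; 7·69 + 5·59 + 4·53; 6·69 + 3·59 + 5·53) = (1132, 990, 856)
w3 = Bw2 = (18570, 16298, 14042)
Ratio: 18570/1132 = 16.405

16.405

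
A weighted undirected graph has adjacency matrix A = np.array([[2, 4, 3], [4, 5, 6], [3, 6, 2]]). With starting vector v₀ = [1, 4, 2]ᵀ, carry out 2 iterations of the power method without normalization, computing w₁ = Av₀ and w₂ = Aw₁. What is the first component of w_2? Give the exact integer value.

285

w1 = Av₀ = (2·1 + 4·4 + 3·2; 4·1 + 5·4 + 6·2; 3·1 + 6·4 + 2·2) = (24, 36, 31)
w2 = Aw1 = (2·24 + 4·36 + 3·31; 4·24 + 5·36 + 6·31; 3·24 + 6·36 + 2·31) = (285, 462, 350)
The requested component of w2 is 285.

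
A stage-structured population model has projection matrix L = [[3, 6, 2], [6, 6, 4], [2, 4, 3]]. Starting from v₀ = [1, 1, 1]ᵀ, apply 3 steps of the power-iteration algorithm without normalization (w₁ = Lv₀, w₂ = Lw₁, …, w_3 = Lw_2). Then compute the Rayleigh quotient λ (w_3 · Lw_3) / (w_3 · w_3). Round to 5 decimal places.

w1 = Lv₀ = (11, 16, 9)
w2 = Lw1 = (147, 198, 113)
w3 = Lw2 = (1855, 2522, 1425)
Lw3 = (23547, 31962, 18073)
w3·Lw3 = 1855·23547 + 2522·31962 + 1425·18073 = 150041874; w3·w3 = 1855·1855 + 2522·2522 + 1425·1425 = 11832134
λ ≈ 150041874/11832134 = 12.68088

12.68088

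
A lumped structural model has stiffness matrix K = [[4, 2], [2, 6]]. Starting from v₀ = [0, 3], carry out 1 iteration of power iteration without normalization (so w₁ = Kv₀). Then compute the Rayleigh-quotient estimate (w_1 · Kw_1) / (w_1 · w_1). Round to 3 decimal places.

w1 = Kv₀ = (4·0 + 2·3; 2·0 + 6·3) = (6, 18)
Kw1 = (60, 120)
w1·Kw1 = 6·60 + 18·120 = 2520; w1·w1 = 6·6 + 18·18 = 360
λ ≈ 2520/360 = 7.000

λ ≈ 7.000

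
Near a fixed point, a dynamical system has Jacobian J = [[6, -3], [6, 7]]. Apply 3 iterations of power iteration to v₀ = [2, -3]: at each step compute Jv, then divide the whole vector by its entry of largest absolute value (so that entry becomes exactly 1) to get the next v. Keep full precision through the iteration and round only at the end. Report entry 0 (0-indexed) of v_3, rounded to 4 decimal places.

0.5364

Jv0 = (21.00000, -9.00000); divide by 21.00000 → v1 = (1.00000, -0.42857)
Jv1 = (7.28571, 3.00000); divide by 7.28571 → v2 = (1.00000, 0.41176)
Jv2 = (4.76471, 8.88235); divide by 8.88235 → v3 = (0.53642, 1.00000)
Requested entry of v3: 729/1359 = 0.5364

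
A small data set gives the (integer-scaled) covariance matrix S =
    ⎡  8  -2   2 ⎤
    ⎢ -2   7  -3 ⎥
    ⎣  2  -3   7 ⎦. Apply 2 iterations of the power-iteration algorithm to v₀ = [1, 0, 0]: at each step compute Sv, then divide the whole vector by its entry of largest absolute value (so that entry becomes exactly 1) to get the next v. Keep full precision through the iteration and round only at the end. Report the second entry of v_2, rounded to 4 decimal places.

Sv0 = (8.00000, -2.00000, 2.00000); divide by 8.00000 → v1 = (1.00000, -0.25000, 0.25000)
Sv1 = (9.00000, -4.50000, 4.50000); divide by 9.00000 → v2 = (1.00000, -0.50000, 0.50000)
Requested entry of v2: -36/72 = -0.5000

-0.5000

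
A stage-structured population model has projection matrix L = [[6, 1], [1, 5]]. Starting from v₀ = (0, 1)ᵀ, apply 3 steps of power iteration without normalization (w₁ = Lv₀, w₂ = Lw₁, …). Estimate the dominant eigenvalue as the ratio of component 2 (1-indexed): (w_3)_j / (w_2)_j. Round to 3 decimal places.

5.423

w1 = Lv₀ = (6·0 + 1·1; 1·0 + 5·1) = (1, 5)
w2 = Lw1 = (6·1 + 1·5; 1·1 + 5·5) = (11, 26)
w3 = Lw2 = (92, 141)
Ratio at component: 141 / 26 = 5.423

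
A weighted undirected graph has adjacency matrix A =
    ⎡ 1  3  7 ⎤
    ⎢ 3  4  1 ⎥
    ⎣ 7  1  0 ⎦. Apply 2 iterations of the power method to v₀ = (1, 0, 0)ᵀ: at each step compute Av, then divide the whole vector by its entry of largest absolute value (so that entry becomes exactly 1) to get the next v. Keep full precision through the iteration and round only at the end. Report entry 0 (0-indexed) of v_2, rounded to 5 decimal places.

Av0 = (1.000000, 3.000000, 7.000000); divide by 7.000000 → v1 = (0.142857, 0.428571, 1.000000)
Av1 = (8.428571, 3.142857, 1.428571); divide by 8.428571 → v2 = (1.000000, 0.372881, 0.169492)
Requested entry of v2: 59/59 = 1.00000

1.00000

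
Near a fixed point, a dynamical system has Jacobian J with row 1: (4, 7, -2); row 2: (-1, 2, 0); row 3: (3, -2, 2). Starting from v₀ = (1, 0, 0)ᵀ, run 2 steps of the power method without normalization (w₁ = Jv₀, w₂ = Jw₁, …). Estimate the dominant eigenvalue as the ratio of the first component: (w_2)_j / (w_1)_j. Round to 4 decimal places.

w1 = Jv₀ = (4·1 + 7·0 + (-2)·0; (-1)·1 + 2·0 + 0·0; 3·1 + (-2)·0 + 2·0) = (4, -1, 3)
w2 = Jw1 = (4·4 + 7·(-1) + (-2)·3; (-1)·4 + 2·(-1) + 0·3; 3·4 + (-2)·(-1) + 2·3) = (3, -6, 20)
Ratio at component: 3 / 4 = 0.7500

0.7500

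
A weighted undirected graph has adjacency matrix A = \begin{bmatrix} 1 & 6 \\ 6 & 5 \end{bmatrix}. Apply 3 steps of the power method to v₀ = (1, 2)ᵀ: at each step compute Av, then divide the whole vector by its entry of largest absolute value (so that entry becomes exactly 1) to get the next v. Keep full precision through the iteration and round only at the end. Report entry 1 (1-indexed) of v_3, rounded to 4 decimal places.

0.7320

Av0 = (13.00000, 16.00000); divide by 16.00000 → v1 = (0.81250, 1.00000)
Av1 = (6.81250, 9.87500); divide by 9.87500 → v2 = (0.68987, 1.00000)
Av2 = (6.68987, 9.13924); divide by 9.13924 → v3 = (0.73199, 1.00000)
Requested entry of v3: 1057/1444 = 0.7320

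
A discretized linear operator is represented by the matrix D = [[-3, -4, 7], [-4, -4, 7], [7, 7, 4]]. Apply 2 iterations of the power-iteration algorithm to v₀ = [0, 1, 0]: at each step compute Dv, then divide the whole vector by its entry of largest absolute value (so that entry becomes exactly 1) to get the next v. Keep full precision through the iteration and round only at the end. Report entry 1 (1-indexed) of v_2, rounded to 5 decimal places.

0.95062

Dv0 = (-4.000000, -4.000000, 7.000000); divide by 7.000000 → v1 = (-0.571429, -0.571429, 1.000000)
Dv1 = (11.000000, 11.571429, -4.000000); divide by 11.571429 → v2 = (0.950617, 1.000000, -0.345679)
Requested entry of v2: 77/81 = 0.95062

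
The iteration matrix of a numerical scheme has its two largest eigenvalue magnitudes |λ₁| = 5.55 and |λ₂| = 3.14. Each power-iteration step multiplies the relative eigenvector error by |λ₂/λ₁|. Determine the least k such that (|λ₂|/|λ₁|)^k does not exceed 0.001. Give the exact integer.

13

|λ₂/λ₁| = 3.14/5.55 = 0.56577
Need k ≥ ln(0.001) / ln(0.56577) = -6.9078 / -0.5696 ≈ 12.128
Smallest integer k satisfying the bound: 13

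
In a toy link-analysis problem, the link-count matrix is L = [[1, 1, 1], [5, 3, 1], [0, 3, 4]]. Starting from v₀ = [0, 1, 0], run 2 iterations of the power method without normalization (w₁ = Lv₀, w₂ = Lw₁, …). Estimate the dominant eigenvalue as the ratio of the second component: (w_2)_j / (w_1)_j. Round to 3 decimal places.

w1 = Lv₀ = (1, 3, 3)
w2 = Lw1 = (7, 17, 21)
Ratio at component: 17 / 3 = 5.667

5.667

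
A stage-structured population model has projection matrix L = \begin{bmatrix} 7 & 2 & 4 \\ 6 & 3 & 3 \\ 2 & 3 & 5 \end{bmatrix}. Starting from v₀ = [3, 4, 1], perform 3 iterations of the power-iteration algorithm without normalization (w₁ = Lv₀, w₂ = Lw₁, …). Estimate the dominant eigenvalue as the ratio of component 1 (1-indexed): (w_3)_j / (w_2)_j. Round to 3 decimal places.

w1 = Lv₀ = (7·3 + 2·4 + 4·1; 6·3 + 3·4 + 3·1; 2·3 + 3·4 + 5·1) = (33, 33, 23)
w2 = Lw1 = (7·33 + 2·33 + 4·23; 6·33 + 3·33 + 3·23; 2·33 + 3·33 + 5·23) = (389, 366, 280)
w3 = Lw2 = (4575, 4272, 3276)
Ratio at component: 4575 / 389 = 11.761

11.761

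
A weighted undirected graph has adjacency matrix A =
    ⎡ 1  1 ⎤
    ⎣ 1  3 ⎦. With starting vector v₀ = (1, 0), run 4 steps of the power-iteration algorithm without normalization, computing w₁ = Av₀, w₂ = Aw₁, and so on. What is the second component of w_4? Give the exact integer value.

48

w1 = Av₀ = (1·1 + 1·0; 1·1 + 3·0) = (1, 1)
w2 = Aw1 = (1·1 + 1·1; 1·1 + 3·1) = (2, 4)
w3 = Aw2 = (6, 14)
w4 = Aw3 = (20, 48)
The requested component of w4 is 48.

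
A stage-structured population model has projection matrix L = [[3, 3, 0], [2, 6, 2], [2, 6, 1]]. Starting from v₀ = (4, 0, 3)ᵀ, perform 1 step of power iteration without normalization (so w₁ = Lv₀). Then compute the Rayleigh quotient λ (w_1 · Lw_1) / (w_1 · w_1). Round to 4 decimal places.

w1 = Lv₀ = (3·4 + 3·0 + 0·3; 2·4 + 6·0 + 2·3; 2·4 + 6·0 + 1·3) = (12, 14, 11)
Lw1 = (78, 130, 119)
w1·Lw1 = 12·78 + 14·130 + 11·119 = 4065; w1·w1 = 12·12 + 14·14 + 11·11 = 461
λ ≈ 4065/461 = 8.8178

8.8178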